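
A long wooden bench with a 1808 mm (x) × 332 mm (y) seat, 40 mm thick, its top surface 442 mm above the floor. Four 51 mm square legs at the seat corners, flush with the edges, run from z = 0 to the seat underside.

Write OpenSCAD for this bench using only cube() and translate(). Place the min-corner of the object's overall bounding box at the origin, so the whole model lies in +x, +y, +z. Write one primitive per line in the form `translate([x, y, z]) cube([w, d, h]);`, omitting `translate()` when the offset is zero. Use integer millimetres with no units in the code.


translate([0, 0, 402]) cube([1808, 332, 40]);
cube([51, 51, 402]);
translate([0, 281, 0]) cube([51, 51, 402]);
translate([1757, 0, 0]) cube([51, 51, 402]);
translate([1757, 281, 0]) cube([51, 51, 402]);


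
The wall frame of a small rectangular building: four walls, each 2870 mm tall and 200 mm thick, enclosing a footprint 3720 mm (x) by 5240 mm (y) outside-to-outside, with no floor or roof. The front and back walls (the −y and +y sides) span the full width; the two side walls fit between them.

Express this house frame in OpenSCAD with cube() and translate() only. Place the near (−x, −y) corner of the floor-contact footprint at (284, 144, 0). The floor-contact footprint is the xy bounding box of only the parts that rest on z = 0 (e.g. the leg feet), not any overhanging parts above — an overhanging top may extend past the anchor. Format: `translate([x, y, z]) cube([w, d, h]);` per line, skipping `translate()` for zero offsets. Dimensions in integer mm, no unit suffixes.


translate([284, 144, 0]) cube([3720, 200, 2870]);
translate([284, 5184, 0]) cube([3720, 200, 2870]);
translate([284, 344, 0]) cube([200, 4840, 2870]);
translate([3804, 344, 0]) cube([200, 4840, 2870]);


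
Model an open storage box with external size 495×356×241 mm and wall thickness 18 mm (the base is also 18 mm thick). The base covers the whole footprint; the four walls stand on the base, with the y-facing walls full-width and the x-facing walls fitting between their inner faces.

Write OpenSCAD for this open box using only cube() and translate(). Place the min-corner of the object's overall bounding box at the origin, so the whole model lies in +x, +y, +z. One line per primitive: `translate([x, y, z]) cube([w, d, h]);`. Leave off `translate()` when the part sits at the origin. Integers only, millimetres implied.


cube([495, 356, 18]);
translate([0, 0, 18]) cube([495, 18, 223]);
translate([0, 338, 18]) cube([495, 18, 223]);
translate([0, 18, 18]) cube([18, 320, 223]);
translate([477, 18, 18]) cube([18, 320, 223]);


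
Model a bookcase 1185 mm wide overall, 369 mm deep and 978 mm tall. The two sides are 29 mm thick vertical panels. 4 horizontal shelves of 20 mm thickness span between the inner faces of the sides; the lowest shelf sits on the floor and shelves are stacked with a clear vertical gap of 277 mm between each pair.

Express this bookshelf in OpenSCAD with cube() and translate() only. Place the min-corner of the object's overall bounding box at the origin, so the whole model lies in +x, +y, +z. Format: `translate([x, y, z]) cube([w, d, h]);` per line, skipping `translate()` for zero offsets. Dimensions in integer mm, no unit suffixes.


cube([29, 369, 978]);
translate([1156, 0, 0]) cube([29, 369, 978]);
translate([29, 0, 0]) cube([1127, 369, 20]);
translate([29, 0, 297]) cube([1127, 369, 20]);
translate([29, 0, 594]) cube([1127, 369, 20]);
translate([29, 0, 891]) cube([1127, 369, 20]);


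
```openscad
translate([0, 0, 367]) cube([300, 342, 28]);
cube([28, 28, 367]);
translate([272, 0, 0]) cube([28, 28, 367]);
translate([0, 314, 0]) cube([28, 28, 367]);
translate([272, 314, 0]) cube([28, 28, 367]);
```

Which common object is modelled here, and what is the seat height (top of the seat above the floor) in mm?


A stool. The seat height is 395 mm.

A 300×342×28 slab at z = 367 on four corner posts — a stool. The seat top is 367 + 28 = 395 mm.


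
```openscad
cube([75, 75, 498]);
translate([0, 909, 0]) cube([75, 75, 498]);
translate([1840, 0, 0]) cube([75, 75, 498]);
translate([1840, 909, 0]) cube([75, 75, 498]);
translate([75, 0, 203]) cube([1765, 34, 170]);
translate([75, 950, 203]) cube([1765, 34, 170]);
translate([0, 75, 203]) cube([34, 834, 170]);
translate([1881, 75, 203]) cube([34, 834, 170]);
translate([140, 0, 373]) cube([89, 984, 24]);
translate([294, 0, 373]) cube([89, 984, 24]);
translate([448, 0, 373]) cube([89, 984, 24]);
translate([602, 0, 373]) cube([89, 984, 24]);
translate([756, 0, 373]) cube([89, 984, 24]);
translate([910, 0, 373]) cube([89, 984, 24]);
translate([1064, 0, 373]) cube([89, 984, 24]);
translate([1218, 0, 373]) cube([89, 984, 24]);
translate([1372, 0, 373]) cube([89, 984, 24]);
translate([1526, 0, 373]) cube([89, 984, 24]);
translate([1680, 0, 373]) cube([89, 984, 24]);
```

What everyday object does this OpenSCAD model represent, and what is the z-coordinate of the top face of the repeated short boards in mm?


A bed frame. The slat-top height is 397 mm.

Four posts, four rails, and a row of slats — a bed frame. Slats sit on the rails at z = 203 + 170 = 373; with slat thickness 24, the top is 397 mm.


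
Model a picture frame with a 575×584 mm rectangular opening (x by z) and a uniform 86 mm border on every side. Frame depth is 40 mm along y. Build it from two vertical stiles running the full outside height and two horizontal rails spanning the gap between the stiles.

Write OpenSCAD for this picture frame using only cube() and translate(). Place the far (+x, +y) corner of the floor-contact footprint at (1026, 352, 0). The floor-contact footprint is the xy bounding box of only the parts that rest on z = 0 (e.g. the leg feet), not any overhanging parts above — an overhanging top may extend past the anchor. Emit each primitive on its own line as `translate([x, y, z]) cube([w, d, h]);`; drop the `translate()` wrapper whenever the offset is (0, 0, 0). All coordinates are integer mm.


translate([279, 312, 0]) cube([86, 40, 756]);
translate([940, 312, 0]) cube([86, 40, 756]);
translate([365, 312, 0]) cube([575, 40, 86]);
translate([365, 312, 670]) cube([575, 40, 86]);


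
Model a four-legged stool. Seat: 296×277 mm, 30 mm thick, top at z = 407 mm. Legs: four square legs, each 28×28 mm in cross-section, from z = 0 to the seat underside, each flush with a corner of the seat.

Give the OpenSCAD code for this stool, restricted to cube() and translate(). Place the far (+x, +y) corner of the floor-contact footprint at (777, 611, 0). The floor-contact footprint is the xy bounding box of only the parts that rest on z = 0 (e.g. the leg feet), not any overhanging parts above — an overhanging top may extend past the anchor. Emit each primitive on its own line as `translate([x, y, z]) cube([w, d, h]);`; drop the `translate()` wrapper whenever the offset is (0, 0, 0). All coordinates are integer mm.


translate([481, 334, 377]) cube([296, 277, 30]);
translate([481, 334, 0]) cube([28, 28, 377]);
translate([749, 334, 0]) cube([28, 28, 377]);
translate([481, 583, 0]) cube([28, 28, 377]);
translate([749, 583, 0]) cube([28, 28, 377]);


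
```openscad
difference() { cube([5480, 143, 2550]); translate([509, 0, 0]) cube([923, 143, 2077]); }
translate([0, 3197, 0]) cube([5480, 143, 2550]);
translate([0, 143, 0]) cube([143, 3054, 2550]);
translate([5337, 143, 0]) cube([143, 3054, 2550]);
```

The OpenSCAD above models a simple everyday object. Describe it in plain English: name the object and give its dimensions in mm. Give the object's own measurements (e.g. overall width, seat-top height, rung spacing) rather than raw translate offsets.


A single room: four walls, each 2550 mm tall and 143 mm thick, enclosing an outside footprint 5480×3340 mm (x × y), no floor or roof. The front and back walls (−y and +y sides) run the full x-width; the side walls fit between their inner faces. A door opening 923 mm wide and 2077 mm tall is cut through the front wall from the floor up, its −x edge 509 mm from the wall's −x end.


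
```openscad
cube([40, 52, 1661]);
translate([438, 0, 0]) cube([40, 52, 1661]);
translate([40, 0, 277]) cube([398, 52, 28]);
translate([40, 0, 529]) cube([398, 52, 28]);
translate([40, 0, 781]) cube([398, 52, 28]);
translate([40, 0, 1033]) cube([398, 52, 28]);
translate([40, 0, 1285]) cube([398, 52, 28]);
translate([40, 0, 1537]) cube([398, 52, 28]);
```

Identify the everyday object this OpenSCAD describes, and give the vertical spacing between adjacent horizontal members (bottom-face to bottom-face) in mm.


A ladder. The rung spacing is 252 mm.

Two tall 40×52 posts with 6 short bars between them — a ladder. Adjacent rungs sit at z = 277 and z = 529, so the spacing is 529 − 277 = 252 mm.


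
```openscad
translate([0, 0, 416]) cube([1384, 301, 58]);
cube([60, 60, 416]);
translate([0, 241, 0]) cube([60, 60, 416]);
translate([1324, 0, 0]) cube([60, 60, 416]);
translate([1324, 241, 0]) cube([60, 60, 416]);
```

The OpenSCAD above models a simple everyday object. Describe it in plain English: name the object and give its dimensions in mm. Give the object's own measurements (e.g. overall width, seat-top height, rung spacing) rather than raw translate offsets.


A long wooden bench with a 1384 mm (x) × 301 mm (y) seat, 58 mm thick, its top surface 474 mm above the floor. Four 60 mm square legs at the seat corners, flush with the edges, run from z = 0 to the seat underside.


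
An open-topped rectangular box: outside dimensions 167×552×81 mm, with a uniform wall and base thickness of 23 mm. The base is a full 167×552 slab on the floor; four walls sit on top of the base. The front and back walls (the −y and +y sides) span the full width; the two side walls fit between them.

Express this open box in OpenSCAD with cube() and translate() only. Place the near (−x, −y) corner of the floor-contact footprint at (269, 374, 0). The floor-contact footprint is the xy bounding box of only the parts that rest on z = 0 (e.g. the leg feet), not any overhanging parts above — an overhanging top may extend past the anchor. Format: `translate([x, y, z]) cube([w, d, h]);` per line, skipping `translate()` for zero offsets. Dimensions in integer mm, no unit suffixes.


translate([269, 374, 0]) cube([167, 552, 23]);
translate([269, 374, 23]) cube([167, 23, 58]);
translate([269, 903, 23]) cube([167, 23, 58]);
translate([269, 397, 23]) cube([23, 506, 58]);
translate([413, 397, 23]) cube([23, 506, 58]);


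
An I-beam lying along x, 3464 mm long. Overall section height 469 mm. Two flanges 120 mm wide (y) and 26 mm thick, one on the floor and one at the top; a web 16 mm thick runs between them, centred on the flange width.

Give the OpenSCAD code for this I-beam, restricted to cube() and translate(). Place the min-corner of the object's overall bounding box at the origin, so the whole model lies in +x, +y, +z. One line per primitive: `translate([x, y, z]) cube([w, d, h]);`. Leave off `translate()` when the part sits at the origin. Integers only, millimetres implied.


cube([3464, 120, 26]);
translate([0, 52, 26]) cube([3464, 16, 417]);
translate([0, 0, 443]) cube([3464, 120, 26]);


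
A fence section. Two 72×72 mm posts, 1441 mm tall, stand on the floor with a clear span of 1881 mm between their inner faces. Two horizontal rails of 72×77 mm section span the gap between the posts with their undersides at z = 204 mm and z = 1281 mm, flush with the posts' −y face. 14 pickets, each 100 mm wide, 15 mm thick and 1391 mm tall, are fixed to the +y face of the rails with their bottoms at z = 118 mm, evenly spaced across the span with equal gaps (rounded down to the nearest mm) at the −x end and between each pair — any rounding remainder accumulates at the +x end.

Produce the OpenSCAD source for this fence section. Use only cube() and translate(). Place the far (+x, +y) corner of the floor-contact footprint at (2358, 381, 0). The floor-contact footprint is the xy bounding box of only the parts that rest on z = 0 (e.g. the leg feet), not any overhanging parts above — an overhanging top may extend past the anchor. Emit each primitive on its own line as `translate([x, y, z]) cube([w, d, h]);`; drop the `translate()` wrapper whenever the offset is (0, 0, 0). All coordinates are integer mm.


translate([333, 309, 0]) cube([72, 72, 1441]);
translate([2286, 309, 0]) cube([72, 72, 1441]);
translate([405, 309, 204]) cube([1881, 72, 77]);
translate([405, 309, 1281]) cube([1881, 72, 77]);
translate([437, 381, 118]) cube([100, 15, 1391]);
translate([569, 381, 118]) cube([100, 15, 1391]);
translate([701, 381, 118]) cube([100, 15, 1391]);
translate([833, 381, 118]) cube([100, 15, 1391]);
translate([965, 381, 118]) cube([100, 15, 1391]);
translate([1097, 381, 118]) cube([100, 15, 1391]);
translate([1229, 381, 118]) cube([100, 15, 1391]);
translate([1361, 381, 118]) cube([100, 15, 1391]);
translate([1493, 381, 118]) cube([100, 15, 1391]);
translate([1625, 381, 118]) cube([100, 15, 1391]);
translate([1757, 381, 118]) cube([100, 15, 1391]);
translate([1889, 381, 118]) cube([100, 15, 1391]);
translate([2021, 381, 118]) cube([100, 15, 1391]);
translate([2153, 381, 118]) cube([100, 15, 1391]);


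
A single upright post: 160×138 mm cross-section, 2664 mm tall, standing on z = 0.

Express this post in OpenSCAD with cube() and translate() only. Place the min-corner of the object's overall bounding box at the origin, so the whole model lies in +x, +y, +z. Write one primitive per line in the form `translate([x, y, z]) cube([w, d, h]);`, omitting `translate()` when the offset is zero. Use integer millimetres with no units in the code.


cube([160, 138, 2664]);


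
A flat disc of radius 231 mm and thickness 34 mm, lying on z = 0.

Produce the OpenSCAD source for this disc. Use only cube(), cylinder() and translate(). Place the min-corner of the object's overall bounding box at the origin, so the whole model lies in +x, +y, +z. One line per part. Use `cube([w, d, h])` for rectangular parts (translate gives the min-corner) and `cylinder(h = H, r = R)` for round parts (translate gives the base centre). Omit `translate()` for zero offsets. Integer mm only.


translate([231, 231, 0]) cylinder(h = 34, r = 231);


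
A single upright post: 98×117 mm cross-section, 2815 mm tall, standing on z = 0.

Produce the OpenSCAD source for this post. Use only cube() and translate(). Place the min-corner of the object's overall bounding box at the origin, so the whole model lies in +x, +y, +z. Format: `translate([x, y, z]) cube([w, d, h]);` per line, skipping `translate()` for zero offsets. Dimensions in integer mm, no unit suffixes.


cube([98, 117, 2815]);


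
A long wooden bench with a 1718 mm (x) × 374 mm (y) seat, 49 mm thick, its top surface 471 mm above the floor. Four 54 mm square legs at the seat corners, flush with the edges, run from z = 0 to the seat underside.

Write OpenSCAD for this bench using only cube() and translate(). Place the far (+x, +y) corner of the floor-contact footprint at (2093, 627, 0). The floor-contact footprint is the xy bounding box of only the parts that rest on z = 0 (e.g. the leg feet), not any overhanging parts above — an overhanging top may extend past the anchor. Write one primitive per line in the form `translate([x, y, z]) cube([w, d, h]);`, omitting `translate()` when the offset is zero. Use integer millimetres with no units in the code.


// leg_h = 471 − 49 = 422
translate([375, 253, 422]) cube([1718, 374, 49]);
translate([375, 253, 0]) cube([54, 54, 422]);
translate([375, 573, 0]) cube([54, 54, 422]);
translate([2039, 253, 0]) cube([54, 54, 422]);
translate([2039, 573, 0]) cube([54, 54, 422]);


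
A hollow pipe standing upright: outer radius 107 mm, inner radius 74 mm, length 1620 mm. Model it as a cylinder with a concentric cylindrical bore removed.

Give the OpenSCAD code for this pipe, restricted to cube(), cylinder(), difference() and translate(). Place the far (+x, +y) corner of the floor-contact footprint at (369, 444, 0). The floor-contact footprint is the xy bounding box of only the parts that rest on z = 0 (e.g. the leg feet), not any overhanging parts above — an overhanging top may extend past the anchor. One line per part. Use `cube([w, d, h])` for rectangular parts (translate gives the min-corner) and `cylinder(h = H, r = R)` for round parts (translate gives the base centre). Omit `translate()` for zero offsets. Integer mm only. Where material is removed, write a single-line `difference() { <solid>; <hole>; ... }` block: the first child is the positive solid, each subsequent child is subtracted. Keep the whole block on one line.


difference() { translate([262, 337, 0]) cylinder(h = 1620, r = 107); translate([262, 337, 0]) cylinder(h = 1620, r = 74); }


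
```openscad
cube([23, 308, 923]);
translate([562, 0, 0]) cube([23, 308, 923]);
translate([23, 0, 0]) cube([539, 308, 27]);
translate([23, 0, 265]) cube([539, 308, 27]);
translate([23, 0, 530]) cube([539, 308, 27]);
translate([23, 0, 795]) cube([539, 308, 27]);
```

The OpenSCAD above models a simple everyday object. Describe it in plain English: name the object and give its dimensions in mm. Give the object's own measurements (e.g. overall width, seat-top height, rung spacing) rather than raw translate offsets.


An open bookshelf. Two side panels, each 23 mm thick, 308 mm deep and 923 mm tall, stand 585 mm apart (outside-to-outside). Between them sit 4 shelves, each 27 mm thick and 308 mm deep, spanning the full gap between the sides. The bottom shelf rests on the floor (its underside at z = 0) and the clear gap between one shelf's top and the next shelf's underside is 238 mm.


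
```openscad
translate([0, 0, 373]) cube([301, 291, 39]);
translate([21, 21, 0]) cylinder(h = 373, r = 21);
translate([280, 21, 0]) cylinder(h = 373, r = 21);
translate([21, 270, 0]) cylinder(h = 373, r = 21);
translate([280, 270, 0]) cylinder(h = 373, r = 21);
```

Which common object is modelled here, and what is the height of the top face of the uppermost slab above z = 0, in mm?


A stool. The seat height is 412 mm.

A 301×291×39 slab at z = 373 on four corner cylinders — a stool. The seat top is 373 + 39 = 412 mm.


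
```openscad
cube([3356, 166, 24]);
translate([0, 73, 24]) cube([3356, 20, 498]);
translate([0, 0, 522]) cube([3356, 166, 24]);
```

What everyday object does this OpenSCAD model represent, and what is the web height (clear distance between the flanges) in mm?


An I-beam. The web height is 498 mm.

Two wide flanges with a thin centred web — an I-beam. Overall 546 mm minus two 24 mm flanges gives a web of 546 − 2·24 = 498 mm.


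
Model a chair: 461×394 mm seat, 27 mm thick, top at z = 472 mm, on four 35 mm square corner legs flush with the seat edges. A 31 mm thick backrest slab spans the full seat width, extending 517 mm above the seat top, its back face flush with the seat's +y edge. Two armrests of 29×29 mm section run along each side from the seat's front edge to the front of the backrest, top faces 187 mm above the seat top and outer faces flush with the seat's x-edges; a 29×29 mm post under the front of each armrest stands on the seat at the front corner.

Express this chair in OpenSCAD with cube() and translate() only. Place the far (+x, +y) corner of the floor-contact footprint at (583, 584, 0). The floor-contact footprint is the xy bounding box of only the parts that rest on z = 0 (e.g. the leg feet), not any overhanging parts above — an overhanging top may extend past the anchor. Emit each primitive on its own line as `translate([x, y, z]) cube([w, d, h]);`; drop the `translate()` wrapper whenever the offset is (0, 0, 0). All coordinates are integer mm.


translate([122, 190, 445]) cube([461, 394, 27]);
translate([122, 190, 0]) cube([35, 35, 445]);
translate([548, 190, 0]) cube([35, 35, 445]);
translate([122, 549, 0]) cube([35, 35, 445]);
translate([548, 549, 0]) cube([35, 35, 445]);
translate([122, 553, 472]) cube([461, 31, 517]);
translate([122, 190, 630]) cube([29, 363, 29]);
translate([554, 190, 630]) cube([29, 363, 29]);
translate([122, 190, 472]) cube([29, 29, 158]);
translate([554, 190, 472]) cube([29, 29, 158]);


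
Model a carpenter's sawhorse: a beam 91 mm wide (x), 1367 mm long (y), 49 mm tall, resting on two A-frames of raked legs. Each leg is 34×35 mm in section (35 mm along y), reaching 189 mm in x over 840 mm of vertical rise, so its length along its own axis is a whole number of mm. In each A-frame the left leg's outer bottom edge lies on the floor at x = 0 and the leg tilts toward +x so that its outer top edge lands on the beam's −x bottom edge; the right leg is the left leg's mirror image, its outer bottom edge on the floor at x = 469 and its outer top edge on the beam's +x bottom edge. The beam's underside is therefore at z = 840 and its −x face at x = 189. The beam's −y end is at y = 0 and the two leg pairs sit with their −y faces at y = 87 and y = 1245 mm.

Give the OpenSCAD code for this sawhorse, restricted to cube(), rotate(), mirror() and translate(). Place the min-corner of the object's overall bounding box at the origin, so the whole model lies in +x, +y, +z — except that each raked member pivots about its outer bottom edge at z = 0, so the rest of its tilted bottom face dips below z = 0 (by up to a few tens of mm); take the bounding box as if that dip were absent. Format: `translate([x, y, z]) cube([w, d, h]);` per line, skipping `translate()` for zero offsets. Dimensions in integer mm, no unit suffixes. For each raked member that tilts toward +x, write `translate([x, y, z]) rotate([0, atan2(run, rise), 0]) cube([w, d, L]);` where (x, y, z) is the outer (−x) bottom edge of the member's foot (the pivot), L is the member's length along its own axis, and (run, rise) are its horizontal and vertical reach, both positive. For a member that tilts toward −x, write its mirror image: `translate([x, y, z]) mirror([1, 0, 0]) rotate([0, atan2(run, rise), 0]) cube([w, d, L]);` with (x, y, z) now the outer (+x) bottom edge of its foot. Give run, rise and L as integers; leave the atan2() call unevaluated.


translate([189, 0, 840]) cube([91, 1367, 49]);
translate([0, 87, 0]) rotate([0, atan2(189, 840), 0]) cube([34, 35, 861]);
translate([469, 87, 0]) mirror([1, 0, 0]) rotate([0, atan2(189, 840), 0]) cube([34, 35, 861]);
translate([0, 1245, 0]) rotate([0, atan2(189, 840), 0]) cube([34, 35, 861]);
translate([469, 1245, 0]) mirror([1, 0, 0]) rotate([0, atan2(189, 840), 0]) cube([34, 35, 861]);


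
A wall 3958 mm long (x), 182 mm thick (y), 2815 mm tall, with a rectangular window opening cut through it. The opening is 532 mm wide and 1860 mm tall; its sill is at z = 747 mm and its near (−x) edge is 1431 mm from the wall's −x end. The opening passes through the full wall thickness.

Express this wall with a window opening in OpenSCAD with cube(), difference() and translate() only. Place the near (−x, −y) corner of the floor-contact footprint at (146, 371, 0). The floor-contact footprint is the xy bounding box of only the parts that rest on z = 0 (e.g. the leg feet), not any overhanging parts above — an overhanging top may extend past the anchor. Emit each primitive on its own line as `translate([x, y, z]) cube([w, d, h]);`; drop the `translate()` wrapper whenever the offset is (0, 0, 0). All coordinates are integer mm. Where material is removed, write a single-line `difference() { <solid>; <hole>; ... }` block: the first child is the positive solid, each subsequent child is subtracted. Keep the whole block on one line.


difference() { translate([146, 371, 0]) cube([3958, 182, 2815]); translate([1577, 371, 747]) cube([532, 182, 1860]); }


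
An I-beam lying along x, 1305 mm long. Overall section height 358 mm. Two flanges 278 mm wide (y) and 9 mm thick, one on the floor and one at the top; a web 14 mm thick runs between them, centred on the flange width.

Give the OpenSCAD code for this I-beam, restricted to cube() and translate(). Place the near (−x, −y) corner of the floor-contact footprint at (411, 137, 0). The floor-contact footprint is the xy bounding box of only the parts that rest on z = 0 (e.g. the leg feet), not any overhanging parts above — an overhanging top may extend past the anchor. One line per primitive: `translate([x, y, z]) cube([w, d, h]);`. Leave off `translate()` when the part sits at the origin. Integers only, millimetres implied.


translate([411, 137, 0]) cube([1305, 278, 9]);
translate([411, 269, 9]) cube([1305, 14, 340]);
translate([411, 137, 349]) cube([1305, 278, 9]);


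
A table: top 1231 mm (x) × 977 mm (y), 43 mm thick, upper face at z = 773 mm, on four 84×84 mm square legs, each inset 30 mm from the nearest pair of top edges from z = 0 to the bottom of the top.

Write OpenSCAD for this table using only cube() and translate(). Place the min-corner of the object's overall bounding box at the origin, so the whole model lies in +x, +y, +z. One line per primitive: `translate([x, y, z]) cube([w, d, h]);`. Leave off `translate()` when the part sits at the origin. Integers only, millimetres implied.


translate([0, 0, 730]) cube([1231, 977, 43]);
translate([30, 30, 0]) cube([84, 84, 730]);
translate([1117, 30, 0]) cube([84, 84, 730]);
translate([30, 863, 0]) cube([84, 84, 730]);
translate([1117, 863, 0]) cube([84, 84, 730]);


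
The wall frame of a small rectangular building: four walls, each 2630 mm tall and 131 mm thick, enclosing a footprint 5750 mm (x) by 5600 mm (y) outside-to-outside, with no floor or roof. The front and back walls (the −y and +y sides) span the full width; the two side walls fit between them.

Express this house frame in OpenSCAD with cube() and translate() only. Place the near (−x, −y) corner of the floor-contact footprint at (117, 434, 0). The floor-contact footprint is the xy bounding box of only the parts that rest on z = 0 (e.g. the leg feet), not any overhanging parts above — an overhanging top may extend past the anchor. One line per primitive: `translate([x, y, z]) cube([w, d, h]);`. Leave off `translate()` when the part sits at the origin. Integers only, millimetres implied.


translate([117, 434, 0]) cube([5750, 131, 2630]);
translate([117, 5903, 0]) cube([5750, 131, 2630]);
translate([117, 565, 0]) cube([131, 5338, 2630]);
translate([5736, 565, 0]) cube([131, 5338, 2630]);


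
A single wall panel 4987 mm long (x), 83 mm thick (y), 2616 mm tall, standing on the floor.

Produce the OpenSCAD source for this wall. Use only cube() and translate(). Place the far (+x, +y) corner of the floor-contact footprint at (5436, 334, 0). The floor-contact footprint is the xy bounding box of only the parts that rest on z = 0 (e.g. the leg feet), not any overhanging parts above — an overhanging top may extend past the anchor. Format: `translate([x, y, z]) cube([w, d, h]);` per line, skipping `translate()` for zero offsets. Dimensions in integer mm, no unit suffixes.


translate([449, 251, 0]) cube([4987, 83, 2616]);


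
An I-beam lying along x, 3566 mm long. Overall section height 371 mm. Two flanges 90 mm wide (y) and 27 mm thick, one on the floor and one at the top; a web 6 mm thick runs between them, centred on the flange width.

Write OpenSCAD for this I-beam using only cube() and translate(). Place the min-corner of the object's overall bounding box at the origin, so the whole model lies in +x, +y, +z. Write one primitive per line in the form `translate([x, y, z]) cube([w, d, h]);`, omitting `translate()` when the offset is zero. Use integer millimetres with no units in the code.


cube([3566, 90, 27]);
translate([0, 42, 27]) cube([3566, 6, 317]);
translate([0, 0, 344]) cube([3566, 90, 27]);


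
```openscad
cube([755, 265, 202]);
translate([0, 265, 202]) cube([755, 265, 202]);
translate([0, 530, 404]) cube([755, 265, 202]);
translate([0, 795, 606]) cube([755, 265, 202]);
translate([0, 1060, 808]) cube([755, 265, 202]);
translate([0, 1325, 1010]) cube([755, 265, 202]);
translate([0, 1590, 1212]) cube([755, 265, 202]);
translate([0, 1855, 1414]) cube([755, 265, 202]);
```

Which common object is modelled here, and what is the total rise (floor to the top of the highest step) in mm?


A staircase. The total rise is 1616 mm.

8 identical blocks, each offset up and back from the previous — a staircase. Each step is 202 mm tall and there are 8 of them, so the total rise is 8 × 202 = 1616 mm.


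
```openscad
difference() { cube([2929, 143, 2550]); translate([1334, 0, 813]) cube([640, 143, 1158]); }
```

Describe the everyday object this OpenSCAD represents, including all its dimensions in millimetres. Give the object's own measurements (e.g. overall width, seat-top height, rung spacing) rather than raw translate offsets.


A wall 2929 mm long (x), 143 mm thick (y), 2550 mm tall, with a rectangular window opening cut through it. The opening is 640 mm wide and 1158 mm tall; its sill is at z = 813 mm and its near (−x) edge is 1334 mm from the wall's −x end. The opening passes through the full wall thickness.


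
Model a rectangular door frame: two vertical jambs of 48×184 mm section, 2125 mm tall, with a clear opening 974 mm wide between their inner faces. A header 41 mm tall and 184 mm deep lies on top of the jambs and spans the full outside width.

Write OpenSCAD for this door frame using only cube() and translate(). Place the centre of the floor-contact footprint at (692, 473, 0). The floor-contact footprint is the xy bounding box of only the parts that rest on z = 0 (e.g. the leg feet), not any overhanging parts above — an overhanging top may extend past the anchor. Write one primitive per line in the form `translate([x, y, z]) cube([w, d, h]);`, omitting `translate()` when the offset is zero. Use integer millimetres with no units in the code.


translate([157, 381, 0]) cube([48, 184, 2125]);
translate([1179, 381, 0]) cube([48, 184, 2125]);
translate([157, 381, 2125]) cube([1070, 184, 41]);


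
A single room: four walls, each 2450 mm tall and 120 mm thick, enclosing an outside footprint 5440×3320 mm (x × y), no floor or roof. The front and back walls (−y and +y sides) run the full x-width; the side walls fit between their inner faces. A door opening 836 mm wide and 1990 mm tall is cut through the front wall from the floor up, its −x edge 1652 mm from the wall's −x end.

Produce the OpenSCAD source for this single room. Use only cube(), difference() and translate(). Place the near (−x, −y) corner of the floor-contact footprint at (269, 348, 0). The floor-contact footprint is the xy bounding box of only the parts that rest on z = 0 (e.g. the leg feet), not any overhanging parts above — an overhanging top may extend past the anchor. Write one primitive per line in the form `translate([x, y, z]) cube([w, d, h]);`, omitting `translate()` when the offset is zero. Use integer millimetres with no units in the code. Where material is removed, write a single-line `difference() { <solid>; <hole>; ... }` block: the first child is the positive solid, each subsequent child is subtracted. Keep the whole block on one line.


difference() { translate([269, 348, 0]) cube([5440, 120, 2450]); translate([1921, 348, 0]) cube([836, 120, 1990]); }
translate([269, 3548, 0]) cube([5440, 120, 2450]);
translate([269, 468, 0]) cube([120, 3080, 2450]);
translate([5589, 468, 0]) cube([120, 3080, 2450]);


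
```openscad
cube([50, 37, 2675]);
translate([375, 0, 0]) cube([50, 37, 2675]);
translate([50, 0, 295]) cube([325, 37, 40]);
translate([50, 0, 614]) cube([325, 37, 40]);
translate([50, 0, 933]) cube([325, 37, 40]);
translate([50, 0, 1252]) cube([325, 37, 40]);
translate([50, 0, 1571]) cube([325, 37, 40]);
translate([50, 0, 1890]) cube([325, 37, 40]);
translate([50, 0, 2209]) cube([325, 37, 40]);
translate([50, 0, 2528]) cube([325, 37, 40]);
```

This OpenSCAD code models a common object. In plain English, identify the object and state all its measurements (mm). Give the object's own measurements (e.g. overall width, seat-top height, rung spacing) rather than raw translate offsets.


A straight ladder. Two 50×37 mm vertical rails, 2675 mm tall, stand 425 mm apart (outside-to-outside) with their front faces coplanar on the −y side. 8 rungs, each 37 mm deep and 40 mm tall, span between the inner faces of the rails, front faces flush with the rails. The lowest rung's underside is at z = 295 mm and rungs are spaced 319 mm apart (underside to underside).


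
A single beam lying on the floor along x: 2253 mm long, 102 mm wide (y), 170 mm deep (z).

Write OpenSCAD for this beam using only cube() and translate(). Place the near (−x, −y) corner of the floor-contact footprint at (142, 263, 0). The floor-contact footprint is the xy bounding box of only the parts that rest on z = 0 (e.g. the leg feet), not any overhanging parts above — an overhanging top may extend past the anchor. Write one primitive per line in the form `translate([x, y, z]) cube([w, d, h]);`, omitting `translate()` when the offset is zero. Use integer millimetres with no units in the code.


translate([142, 263, 0]) cube([2253, 102, 170]);


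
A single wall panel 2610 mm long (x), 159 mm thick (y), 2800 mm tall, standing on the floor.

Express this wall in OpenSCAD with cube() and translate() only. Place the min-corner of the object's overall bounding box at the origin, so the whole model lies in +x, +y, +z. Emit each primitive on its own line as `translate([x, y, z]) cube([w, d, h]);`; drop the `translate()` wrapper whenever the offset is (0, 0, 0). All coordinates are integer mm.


cube([2610, 159, 2800]);


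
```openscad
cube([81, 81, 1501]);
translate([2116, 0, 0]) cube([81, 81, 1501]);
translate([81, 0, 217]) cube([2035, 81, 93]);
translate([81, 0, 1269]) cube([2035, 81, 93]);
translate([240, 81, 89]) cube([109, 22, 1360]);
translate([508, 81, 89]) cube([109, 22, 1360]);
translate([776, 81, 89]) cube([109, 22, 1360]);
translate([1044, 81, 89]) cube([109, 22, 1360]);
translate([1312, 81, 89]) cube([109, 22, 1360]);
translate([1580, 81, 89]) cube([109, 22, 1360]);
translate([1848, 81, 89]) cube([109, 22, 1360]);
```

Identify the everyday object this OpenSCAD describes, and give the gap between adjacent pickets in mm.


A fence section. The picket gap is 159 mm.

Two posts, two rails, 7 pickets — a fence section. Span 2035 mm holds 7 pickets of 109 mm with 8 equal gaps: ⌊(2035 − 7·109) / 8⌋ = 159 mm.


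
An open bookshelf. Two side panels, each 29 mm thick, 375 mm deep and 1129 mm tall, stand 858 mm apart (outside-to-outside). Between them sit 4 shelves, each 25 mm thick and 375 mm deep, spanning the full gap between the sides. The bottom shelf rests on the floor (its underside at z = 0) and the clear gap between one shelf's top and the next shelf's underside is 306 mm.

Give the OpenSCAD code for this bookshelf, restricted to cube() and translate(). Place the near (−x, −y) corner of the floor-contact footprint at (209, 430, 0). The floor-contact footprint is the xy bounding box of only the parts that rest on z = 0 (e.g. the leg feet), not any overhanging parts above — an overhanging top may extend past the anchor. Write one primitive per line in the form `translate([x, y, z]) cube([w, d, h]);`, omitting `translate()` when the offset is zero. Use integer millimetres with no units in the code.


translate([209, 430, 0]) cube([29, 375, 1129]);
translate([1038, 430, 0]) cube([29, 375, 1129]);
translate([238, 430, 0]) cube([800, 375, 25]);
translate([238, 430, 331]) cube([800, 375, 25]);
translate([238, 430, 662]) cube([800, 375, 25]);
translate([238, 430, 993]) cube([800, 375, 25]);


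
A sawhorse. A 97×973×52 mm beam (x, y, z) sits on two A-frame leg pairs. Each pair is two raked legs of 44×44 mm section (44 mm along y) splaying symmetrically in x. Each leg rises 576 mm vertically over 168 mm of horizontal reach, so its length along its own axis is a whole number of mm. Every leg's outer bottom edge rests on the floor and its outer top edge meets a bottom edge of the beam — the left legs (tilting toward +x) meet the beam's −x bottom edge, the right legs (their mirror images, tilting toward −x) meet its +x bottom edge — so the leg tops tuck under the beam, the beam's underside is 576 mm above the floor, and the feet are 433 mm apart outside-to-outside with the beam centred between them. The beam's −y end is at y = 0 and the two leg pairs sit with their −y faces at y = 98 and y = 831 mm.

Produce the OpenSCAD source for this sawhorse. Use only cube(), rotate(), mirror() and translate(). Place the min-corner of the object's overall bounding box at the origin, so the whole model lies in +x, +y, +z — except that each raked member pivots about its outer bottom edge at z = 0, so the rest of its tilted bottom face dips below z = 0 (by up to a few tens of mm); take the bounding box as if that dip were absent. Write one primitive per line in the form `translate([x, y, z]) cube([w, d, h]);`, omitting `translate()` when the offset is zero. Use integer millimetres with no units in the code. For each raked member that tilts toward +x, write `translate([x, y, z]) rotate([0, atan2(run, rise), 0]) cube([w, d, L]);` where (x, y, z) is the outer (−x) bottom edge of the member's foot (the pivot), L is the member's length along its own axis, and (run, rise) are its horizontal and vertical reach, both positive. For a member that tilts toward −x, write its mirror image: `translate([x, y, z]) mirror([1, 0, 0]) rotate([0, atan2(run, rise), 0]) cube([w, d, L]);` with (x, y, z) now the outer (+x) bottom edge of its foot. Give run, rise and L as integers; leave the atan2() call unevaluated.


translate([168, 0, 576]) cube([97, 973, 52]);
translate([0, 98, 0]) rotate([0, atan2(168, 576), 0]) cube([44, 44, 600]);
translate([433, 98, 0]) mirror([1, 0, 0]) rotate([0, atan2(168, 576), 0]) cube([44, 44, 600]);
translate([0, 831, 0]) rotate([0, atan2(168, 576), 0]) cube([44, 44, 600]);
translate([433, 831, 0]) mirror([1, 0, 0]) rotate([0, atan2(168, 576), 0]) cube([44, 44, 600]);


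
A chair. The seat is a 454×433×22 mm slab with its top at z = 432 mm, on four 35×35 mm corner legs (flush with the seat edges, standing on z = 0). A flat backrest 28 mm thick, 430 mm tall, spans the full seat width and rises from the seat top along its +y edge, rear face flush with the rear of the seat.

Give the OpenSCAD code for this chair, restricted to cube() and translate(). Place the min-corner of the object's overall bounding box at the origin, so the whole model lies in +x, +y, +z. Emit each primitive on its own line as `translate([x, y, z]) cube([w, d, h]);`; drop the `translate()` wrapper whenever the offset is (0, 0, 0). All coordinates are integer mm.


// leg_h = 432 - 22 = 410
translate([0, 0, 410]) cube([454, 433, 22]);
cube([35, 35, 410]);
translate([419, 0, 0]) cube([35, 35, 410]);
translate([0, 398, 0]) cube([35, 35, 410]);
translate([419, 398, 0]) cube([35, 35, 410]);
translate([0, 405, 432]) cube([454, 28, 430]);


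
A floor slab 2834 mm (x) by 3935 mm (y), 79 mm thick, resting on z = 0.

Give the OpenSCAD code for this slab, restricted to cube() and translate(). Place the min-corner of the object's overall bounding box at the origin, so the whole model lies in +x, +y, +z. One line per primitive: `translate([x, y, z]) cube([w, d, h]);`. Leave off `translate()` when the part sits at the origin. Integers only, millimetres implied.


cube([2834, 3935, 79]);


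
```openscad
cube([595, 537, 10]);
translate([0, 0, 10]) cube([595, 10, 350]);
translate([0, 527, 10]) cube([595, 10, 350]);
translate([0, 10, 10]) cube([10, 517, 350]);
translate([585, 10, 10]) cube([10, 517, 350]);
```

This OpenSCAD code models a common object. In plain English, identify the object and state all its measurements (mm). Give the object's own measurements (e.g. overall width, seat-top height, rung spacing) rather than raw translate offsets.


An open-topped rectangular box: outside dimensions 595×537×360 mm, with a uniform wall and base thickness of 10 mm. The base is a full 595×537 slab on the floor; four walls sit on top of the base. The front and back walls (the −y and +y sides) span the full width; the two side walls fit between them.


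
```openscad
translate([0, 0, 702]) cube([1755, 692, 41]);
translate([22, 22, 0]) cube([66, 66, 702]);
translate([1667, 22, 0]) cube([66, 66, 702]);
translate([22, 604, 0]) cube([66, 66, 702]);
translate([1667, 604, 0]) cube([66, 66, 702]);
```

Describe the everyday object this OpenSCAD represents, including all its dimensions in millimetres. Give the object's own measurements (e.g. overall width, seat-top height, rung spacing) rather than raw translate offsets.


A rectangular dining table. The top is 1755×692×41 mm with its upper surface at z = 743 mm. It stands on four 66×66 mm square legs, each inset 22 mm from the nearest pair of top edges, running from the floor to the underside of the top.
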